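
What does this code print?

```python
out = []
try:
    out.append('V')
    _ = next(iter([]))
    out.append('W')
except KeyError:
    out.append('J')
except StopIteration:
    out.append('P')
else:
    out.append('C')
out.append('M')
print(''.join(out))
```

Execution trace: 'V' (try body) → 'P' (except StopIteration) → 'M' (after the try/except). Output: VPM

Answer: VPM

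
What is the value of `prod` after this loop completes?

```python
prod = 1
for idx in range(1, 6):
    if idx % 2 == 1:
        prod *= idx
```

Product of odd numbers 1 to 5
`prod` takes the values: 1 → 3 → 15

Answer: 15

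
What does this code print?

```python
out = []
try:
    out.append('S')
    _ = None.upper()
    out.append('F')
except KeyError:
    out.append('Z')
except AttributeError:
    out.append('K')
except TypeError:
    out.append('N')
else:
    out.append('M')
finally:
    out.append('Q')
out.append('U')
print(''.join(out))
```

Execution trace: 'S' (try body) → 'K' (except AttributeError) → 'Q' (finally) → 'U' (after the try/except). Output: SKQU

Answer: SKQU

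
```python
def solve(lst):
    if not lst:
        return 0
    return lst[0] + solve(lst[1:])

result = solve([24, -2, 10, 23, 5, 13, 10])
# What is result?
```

24 + (-2) + 10 + 23 + 5 + 13 + 10 + 0 = 83

Answer: 83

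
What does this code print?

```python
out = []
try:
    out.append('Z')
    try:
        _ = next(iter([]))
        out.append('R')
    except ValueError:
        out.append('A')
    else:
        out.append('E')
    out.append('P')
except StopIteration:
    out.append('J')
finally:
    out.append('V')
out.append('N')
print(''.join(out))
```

Execution trace: 'Z' (try body) → 'J' (except StopIteration) → 'V' (finally) → 'N' (after the try/except). Output: ZJVN

Answer: ZJVN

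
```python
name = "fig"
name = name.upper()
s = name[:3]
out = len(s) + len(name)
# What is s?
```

Trace:
`name = "fig"` → name = 'fig'
`name = name.upper()` → name = 'FIG'
`s = name[:3]` → s = 'FIG'
`out = len(s) + len(name)` → out = 6
So s = 'FIG'

Answer: 'FIG'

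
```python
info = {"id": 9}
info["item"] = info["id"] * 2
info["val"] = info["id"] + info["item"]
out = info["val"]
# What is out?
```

Trace:
`info = {"id": 9}` → info = {'id': 9}
`info["item"] = info["id"] * 2` → info = {'id': 9, 'item': 18}
`info["val"] = info["id"] + info["item"]` → info = {'id': 9, 'item': 18, 'val': 27}
`out = info["val"]` → out = 27
So out = 27

Answer: 27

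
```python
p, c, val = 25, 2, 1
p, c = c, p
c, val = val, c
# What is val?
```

Trace:
`p, c, val = 25, 2, 1` → p = 25; c = 2; val = 1
`p, c = c, p` → p = 2; c = 25
`c, val = val, c` → c = 1; val = 25
So val = 25

Answer: 25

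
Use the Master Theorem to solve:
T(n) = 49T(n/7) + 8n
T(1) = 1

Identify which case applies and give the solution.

a=49, b=7, f(n)=8n. log_7(49) = 2. Since c=1 < 2, Case 1 applies: T(n) = Θ(n^log_b(a)) = O(n^2).

Answer: O(n^2) - Case 1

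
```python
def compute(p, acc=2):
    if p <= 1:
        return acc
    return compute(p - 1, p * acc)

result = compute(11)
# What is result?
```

Accumulator trace (n, acc): (11, 2) -> (10, 22) -> (9, 220) -> (8, 1980) -> (7, 15840) -> (6, 110880) -> (5, 665280) -> (4, 3326400) -> (3, 13305600) -> (2, 39916800) -> (1, 79833600) -> return 79833600

Answer: 79833600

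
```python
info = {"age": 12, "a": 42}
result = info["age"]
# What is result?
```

Trace:
`info = {"age": 12, "a": 42}` → info = {'age': 12, 'a': 42}
`result = info["age"]` → result = 12
So result = 12

Answer: 12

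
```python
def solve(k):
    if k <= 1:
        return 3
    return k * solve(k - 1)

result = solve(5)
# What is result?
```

solve(5) = 5 * 4 * 3 * 2 * 3 = 360

Answer: 360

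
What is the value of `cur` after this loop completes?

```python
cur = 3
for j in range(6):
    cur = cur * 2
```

Multiply by 2, 6 times: 3 * 2^6 = 192
`cur` takes the values: 3 → 6 → 12 → 24 → 48 → 96 → 192

Answer: 192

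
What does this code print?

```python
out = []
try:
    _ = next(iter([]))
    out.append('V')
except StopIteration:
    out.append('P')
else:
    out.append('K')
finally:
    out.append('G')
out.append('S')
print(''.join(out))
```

Execution trace: 'P' (except StopIteration) → 'G' (finally) → 'S' (after the try/except). Output: PGS

Answer: PGS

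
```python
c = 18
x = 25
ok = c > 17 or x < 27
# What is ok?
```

Trace:
`c = 18` → c = 18
`x = 25` → x = 25
`ok = c > 17 or x < 27` → ok = True
So ok = True

Answer: True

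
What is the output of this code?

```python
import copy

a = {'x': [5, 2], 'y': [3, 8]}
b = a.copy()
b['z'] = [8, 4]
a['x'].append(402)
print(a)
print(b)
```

Key concept: shallow copy of dict with mutable values.
Step by step:
`a = {'x': [5, 2], 'y': [3, 8]}` → a = {'x': [5, 2], 'y': [3, 8]}
`b = a.copy()` → b = {'x': [5, 2], 'y': [3, 8]}
`b['z'] = [8, 4]` → b = {'x': [5, 2], 'y': [3, 8], 'z': [8, 4]}
`a['x'].append(402)` → a = {'x': [5, 2, 402], 'y': [3, 8]}; b = {'x': [5, 2, 402], 'y': [3, 8], 'z': [8, 4]}
`print(a)` → prints {'x': [5, 2, 402], 'y': [3, 8]}
`print(b)` → prints {'x': [5, 2, 402], 'y': [3, 8], 'z': [8, 4]}

Answer:
{'x': [5, 2, 402], 'y': [3, 8]}
{'x': [5, 2, 402], 'y': [3, 8], 'z': [8, 4]}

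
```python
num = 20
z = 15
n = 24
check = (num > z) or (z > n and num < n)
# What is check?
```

Trace:
`num = 20` → num = 20
`z = 15` → z = 15
`n = 24` → n = 24
`check = (num > z) or (z > n and num < n)` → check = True
So check = True

Answer: True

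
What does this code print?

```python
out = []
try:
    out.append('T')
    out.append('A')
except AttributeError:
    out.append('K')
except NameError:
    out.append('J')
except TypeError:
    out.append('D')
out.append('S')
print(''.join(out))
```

Execution trace: 'T' (try body) → 'A' (try body, no exception) → 'S' (after the try/except). Output: TAS

Answer: TAS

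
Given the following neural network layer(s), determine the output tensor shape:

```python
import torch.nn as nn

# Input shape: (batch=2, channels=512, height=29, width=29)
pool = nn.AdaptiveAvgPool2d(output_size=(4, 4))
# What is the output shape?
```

Input: (2, 512, 29, 29) -> Output: (2, 512, 4, 4)

Answer: (2, 512, 4, 4)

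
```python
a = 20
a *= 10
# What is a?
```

Trace:
`a = 20` → a = 20
`a *= 10` → a = 200
So a = 200

Answer: 200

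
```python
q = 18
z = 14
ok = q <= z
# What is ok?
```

Trace:
`q = 18` → q = 18
`z = 14` → z = 14
`ok = q <= z` → ok = False
So ok = False

Answer: False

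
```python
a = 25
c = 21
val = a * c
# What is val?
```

Trace:
`a = 25` → a = 25
`c = 21` → c = 21
`val = a * c` → val = 525
So val = 525

Answer: 525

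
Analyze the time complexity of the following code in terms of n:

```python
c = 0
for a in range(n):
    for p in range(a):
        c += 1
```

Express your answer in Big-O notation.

Each loop level contributes: n × n. Multiplying the contributions gives O(n^2).

Answer: O(n^2)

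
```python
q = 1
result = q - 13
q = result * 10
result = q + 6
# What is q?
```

Trace:
`q = 1` → q = 1
`result = q - 13` → result = -12
`q = result * 10` → q = -120
`result = q + 6` → result = -114
So q = -120

Answer: -120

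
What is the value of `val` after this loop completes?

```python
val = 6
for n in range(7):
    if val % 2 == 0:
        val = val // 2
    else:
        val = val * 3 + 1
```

Collatz-style transformation from 6
`val` takes the values: 6 → 3 → 10 → 5 → 16 → 8 → 4 → 2

Answer: 2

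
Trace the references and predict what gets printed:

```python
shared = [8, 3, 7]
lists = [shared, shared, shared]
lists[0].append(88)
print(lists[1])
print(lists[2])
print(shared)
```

Key concept: list of same reference.
Step by step:
`shared = [8, 3, 7]` → shared = [8, 3, 7]
`lists = [shared, shared, shared]` → lists = [[8, 3, 7], [8, 3, 7], [8, 3, 7]]
`lists[0].append(88)` → shared = [8, 3, 7, 88]; lists = [[8, 3, 7, 88], [8, 3, 7, 88], [8, 3, 7, 88]]
`print(lists[1])` → prints [8, 3, 7, 88]
`print(lists[2])` → prints [8, 3, 7, 88]
`print(shared)` → prints [8, 3, 7, 88]

Answer:
[8, 3, 7, 88]
[8, 3, 7, 88]
[8, 3, 7, 88]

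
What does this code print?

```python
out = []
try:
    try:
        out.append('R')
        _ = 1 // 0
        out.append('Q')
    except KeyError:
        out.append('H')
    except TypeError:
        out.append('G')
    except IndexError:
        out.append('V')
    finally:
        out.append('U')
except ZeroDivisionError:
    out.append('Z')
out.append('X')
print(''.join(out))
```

Execution trace: 'R' (inner try body) → 'U' (inner finally) → 'Z' (outer except ZeroDivisionError) → 'X' (after the try/except). Output: RUZX

Answer: RUZX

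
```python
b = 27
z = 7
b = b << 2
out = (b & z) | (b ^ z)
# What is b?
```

Trace:
`b = 27` → b = 27
`z = 7` → z = 7
`b = b << 2` → b = 108
`out = (b & z) | (b ^ z)` → out = 111
So b = 108

Answer: 108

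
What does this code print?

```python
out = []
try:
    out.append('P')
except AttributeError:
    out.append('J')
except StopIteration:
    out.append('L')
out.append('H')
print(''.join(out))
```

Execution trace: 'P' (try body, no exception) → 'H' (after the try/except). Output: PH

Answer: PH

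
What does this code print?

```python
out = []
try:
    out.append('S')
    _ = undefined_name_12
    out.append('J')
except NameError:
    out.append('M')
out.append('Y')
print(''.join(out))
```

Execution trace: 'S' (try body) → 'M' (except NameError) → 'Y' (after the try/except). Output: SMY

Answer: SMY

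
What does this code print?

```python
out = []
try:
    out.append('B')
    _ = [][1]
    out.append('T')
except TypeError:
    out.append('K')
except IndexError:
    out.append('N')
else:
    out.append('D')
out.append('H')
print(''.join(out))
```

Execution trace: 'B' (try body) → 'N' (except IndexError) → 'H' (after the try/except). Output: BNH

Answer: BNH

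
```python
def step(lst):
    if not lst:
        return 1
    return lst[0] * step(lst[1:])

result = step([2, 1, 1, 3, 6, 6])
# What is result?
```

Product over [2, 1, 1, 3, 6, 6] = 2 * 1 * 1 * 3 * 6 * 6 = 216

Answer: 216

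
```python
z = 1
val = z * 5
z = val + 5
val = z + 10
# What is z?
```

Trace:
`z = 1` → z = 1
`val = z * 5` → val = 5
`z = val + 5` → z = 10
`val = z + 10` → val = 20
So z = 10

Answer: 10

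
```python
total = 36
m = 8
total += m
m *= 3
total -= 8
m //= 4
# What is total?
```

Trace:
`total = 36` → total = 36
`m = 8` → m = 8
`total += m` → total = 44
`m *= 3` → m = 24
`total -= 8` → total = 36
`m //= 4` → m = 6
So total = 36

Answer: 36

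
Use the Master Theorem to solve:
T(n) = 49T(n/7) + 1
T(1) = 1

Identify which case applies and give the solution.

a=49, b=7, f(n)=1. log_7(49) = 2. Since c=0 < 2, Case 1 applies: T(n) = Θ(n^log_b(a)) = O(n^2).

Answer: O(n^2) - Case 1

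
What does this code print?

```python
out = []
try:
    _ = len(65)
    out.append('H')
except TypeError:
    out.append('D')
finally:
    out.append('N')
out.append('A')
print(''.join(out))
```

Execution trace: 'D' (except TypeError) → 'N' (finally) → 'A' (after the try/except). Output: DNA

Answer: DNA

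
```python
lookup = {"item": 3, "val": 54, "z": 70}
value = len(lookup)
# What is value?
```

Trace:
`lookup = {"item": 3, "val": 54, "z": 70}` → lookup = {'item': 3, 'val': 54, 'z': 70}
`value = len(lookup)` → value = 3
So value = 3

Answer: 3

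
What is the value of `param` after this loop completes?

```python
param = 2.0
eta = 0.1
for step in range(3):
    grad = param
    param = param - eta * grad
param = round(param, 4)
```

Gradient descent: w = 2.0 * (1 - 0.1)^3
`param` takes the values: 2.0 → 1.8 → 1.62 → 1.458

Answer: 1.458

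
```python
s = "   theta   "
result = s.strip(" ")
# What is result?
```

Trace:
`s = "   theta   "` → s = '   theta   '
`result = s.strip(" ")` → result = 'theta'
So result = 'theta'

Answer: 'theta'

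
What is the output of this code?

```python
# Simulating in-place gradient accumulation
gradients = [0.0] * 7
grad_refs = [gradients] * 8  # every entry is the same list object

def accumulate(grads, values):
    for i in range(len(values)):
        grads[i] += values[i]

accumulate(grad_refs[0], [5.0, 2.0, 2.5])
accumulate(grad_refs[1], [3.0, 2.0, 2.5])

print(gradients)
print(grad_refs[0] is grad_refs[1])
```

Key concept: gradient accumulation aliasing.
Step by step:
`gradients = [0.0] * 7` → gradients = [0.0, 0.0, 0.0, 0.0, 0.0, 0.0, 0.0]
`grad_refs = [gradients] * 8` → grad_refs = [[0.0, 0.0, 0.0, 0.0, 0.0, 0.0, 0.0], [0.0, 0.0, 0.0, 0.0, 0.0, 0.0, 0.0], [0.0, 0.0, 0.0, 0.0, 0.0, 0.0, 0.0], [0.0, 0.0, 0.0, 0.0, 0.0, 0.0, 0.0], [0.0, 0.0, 0.0, 0.0, 0.0, 0.0, 0.0], [0.0, 0.0, 0.0, 0.0, 0.0, 0.0, 0.0], [0.0, 0.0, 0.0, 0.0, 0.0, 0.0, 0.0], [0.0, 0.0, 0.0, 0.0, 0.0, 0.0, 0.0]]
`accumulate(grad_refs[0], [5.0, 2.0, 2.5])` → gradients = [5.0, 2.0, 2.5, 0.0, 0.0, 0.0, 0.0]; grad_refs = [[5.0, 2.0, 2.5, 0.0, 0.0, 0.0, 0.0], [5.0, 2.0, 2.5, 0.0, 0.0, 0.0, 0.0], [5.0, 2.0, 2.5, 0.0, 0.0, 0.0, 0.0], [5.0, 2.0, 2.5, 0.0, 0.0, 0.0, 0.0], [5.0, 2.0, 2.5, 0.0, 0.0, 0.0, 0.0], [5.0, 2.0, 2.5, 0.0, 0.0, 0.0, 0.0], [5.0, 2.0, 2.5, 0.0, 0.0, 0.0, 0.0], [5.0, 2.0, 2.5, 0.0, 0.0, 0.0, 0.0]]
`accumulate(grad_refs[1], [3.0, 2.0, 2.5])` → gradients = [8.0, 4.0, 5.0, 0.0, 0.0, 0.0, 0.0]; grad_refs = [[8.0, 4.0, 5.0, 0.0, 0.0, 0.0, 0.0], [8.0, 4.0, 5.0, 0.0, 0.0, 0.0, 0.0], [8.0, 4.0, 5.0, 0.0, 0.0, 0.0, 0.0], [8.0, 4.0, 5.0, 0.0, 0.0, 0.0, 0.0], [8.0, 4.0, 5.0, 0.0, 0.0, 0.0, 0.0], [8.0, 4.0, 5.0, 0.0, 0.0, 0.0, 0.0], [8.0, 4.0, 5.0, 0.0, 0.0, 0.0, 0.0], [8.0, 4.0, 5.0, 0.0, 0.0, 0.0, 0.0]]
`print(gradients)` → prints [8.0, 4.0, 5.0, 0.0, 0.0, 0.0, 0.0]
`print(grad_refs[0] is grad_refs[1])` → prints True

Answer:
[8.0, 4.0, 5.0, 0.0, 0.0, 0.0, 0.0]
True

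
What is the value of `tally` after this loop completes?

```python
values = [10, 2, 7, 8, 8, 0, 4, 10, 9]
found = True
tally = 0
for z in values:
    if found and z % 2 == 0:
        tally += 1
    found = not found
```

Count even values at even positions
`tally` takes the values: 0 → 1 → 2 → 3

Answer: 3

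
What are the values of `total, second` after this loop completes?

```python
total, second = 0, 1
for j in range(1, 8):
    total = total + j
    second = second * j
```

Sum and factorial of 1 to 7
`total, second` takes the values: (0, 1) → (1, 1) → (3, 1) → (3, 2) → (6, 2) → (6, 6) → (10, 6) → (10, 24) → (15, 24) → (15, 120) → (21, 120) → (21, 720) → (28, 720) → (28, 5040)

Answer: 28, 5040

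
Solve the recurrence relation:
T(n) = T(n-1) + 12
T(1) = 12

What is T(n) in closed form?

Unrolling: T(n) = T(1) + 12·(n-1) = 12 + 12(n-1) = 12n.

Answer: T(n) = 12n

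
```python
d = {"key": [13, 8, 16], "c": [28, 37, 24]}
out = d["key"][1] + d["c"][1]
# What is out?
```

Trace:
`d = {"key": [13, 8, 16], "c": [28, 37, 24]}` → d = {'key': [13, 8, 16], 'c': [28, 37, 24]}
`out = d["key"][1] + d["c"][1]` → out = 45
So out = 45

Answer: 45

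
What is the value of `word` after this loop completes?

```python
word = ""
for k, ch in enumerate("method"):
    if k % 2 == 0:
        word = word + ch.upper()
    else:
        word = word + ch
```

Uppercase even positions in 'method'
`word` takes the values: "" → "M" → "Me" → "MeT" → "MeTh" → "MeThO" → "MeThOd"

Answer: "MeThOd"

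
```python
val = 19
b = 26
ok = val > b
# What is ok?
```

Trace:
`val = 19` → val = 19
`b = 26` → b = 26
`ok = val > b` → ok = False
So ok = False

Answer: False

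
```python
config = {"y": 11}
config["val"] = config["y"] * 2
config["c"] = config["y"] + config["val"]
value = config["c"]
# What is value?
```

Trace:
`config = {"y": 11}` → config = {'y': 11}
`config["val"] = config["y"] * 2` → config = {'y': 11, 'val': 22}
`config["c"] = config["y"] + config["val"]` → config = {'y': 11, 'val': 22, 'c': 33}
`value = config["c"]` → value = 33
So value = 33

Answer: 33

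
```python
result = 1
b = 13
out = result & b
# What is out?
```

Trace:
`result = 1` → result = 1
`b = 13` → b = 13
`out = result & b` → out = 1
So out = 1

Answer: 1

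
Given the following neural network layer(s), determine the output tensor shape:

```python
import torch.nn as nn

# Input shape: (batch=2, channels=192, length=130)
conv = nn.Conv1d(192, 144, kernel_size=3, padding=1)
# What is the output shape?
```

Input: (2, 192, 130) -> Output: (2, 144, 130)

Answer: (2, 144, 130)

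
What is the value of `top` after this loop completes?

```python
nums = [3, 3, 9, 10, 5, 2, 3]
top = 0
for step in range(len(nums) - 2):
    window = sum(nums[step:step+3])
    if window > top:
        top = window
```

Max sum of 3-element window in [3, 3, 9, 10, 5, 2, 3]
`top` takes the values: 0 → 15 → 22 → 24

Answer: 24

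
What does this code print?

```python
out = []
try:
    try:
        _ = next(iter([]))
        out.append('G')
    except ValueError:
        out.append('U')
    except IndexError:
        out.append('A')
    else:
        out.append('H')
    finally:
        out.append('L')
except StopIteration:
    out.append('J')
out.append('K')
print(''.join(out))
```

Execution trace: 'L' (finally) → 'J' (outer except StopIteration) → 'K' (after the try/except). Output: LJK

Answer: LJK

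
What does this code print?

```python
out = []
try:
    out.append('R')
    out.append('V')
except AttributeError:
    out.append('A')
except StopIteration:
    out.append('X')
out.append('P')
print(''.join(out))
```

Execution trace: 'R' (try body) → 'V' (try body, no exception) → 'P' (after the try/except). Output: RVP

Answer: RVP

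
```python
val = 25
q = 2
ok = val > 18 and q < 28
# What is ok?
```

Trace:
`val = 25` → val = 25
`q = 2` → q = 2
`ok = val > 18 and q < 28` → ok = True
So ok = True

Answer: True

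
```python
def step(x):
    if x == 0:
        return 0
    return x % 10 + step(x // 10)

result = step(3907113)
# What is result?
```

Sum of digits of 3907113: 3 + 1 + 1 + 7 + 0 + 9 + 3 = 24

Answer: 24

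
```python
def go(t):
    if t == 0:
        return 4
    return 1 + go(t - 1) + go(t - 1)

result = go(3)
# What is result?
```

go(t) = 1 + 2·go(t-1), go(0)=4. Closed form: (4+1)·2^3 - 1 = 39.

Answer: 39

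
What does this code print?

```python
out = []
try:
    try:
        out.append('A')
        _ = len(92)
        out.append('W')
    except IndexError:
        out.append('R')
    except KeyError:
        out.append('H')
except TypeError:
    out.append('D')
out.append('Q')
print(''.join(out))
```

Execution trace: 'A' (try body) → 'D' (outer except TypeError) → 'Q' (after the try/except). Output: ADQ

Answer: ADQ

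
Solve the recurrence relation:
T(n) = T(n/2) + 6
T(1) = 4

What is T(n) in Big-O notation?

Each step divides n by 2 and adds 6. After log_2(n) steps we reach T(1)=4. So T(n) = 6·log_2(n) + 4 = O(log n).

Answer: O(log n)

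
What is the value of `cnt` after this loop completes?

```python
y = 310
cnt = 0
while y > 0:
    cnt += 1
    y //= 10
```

Count digits by repeated division by 10
`cnt` takes the values: 0 → 1 → 2 → 3

Answer: 3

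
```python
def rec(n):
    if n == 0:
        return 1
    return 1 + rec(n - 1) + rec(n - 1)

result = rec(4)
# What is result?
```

rec(n) = 1 + 2·rec(n-1), rec(0)=1. Closed form: (1+1)·2^4 - 1 = 31.

Answer: 31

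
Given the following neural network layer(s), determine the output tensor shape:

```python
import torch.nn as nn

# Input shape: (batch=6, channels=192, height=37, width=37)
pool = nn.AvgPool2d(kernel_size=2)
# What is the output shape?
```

Input: (6, 192, 37, 37) -> Output: (6, 192, 18, 18)

Answer: (6, 192, 18, 18)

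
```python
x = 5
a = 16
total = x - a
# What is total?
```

Trace:
`x = 5` → x = 5
`a = 16` → a = 16
`total = x - a` → total = -11
So total = -11

Answer: -11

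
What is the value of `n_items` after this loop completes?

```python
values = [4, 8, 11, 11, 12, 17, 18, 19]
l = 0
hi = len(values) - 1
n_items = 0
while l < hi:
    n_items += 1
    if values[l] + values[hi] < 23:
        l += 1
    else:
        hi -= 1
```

Steps to find pair summing to 23
`n_items` takes the values: 0 → 1 → 2 → 3 → 4 → 5 → 6 → 7

Answer: 7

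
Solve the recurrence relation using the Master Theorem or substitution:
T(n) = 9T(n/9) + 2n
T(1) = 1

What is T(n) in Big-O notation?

By Master Theorem: a=9, b=9, f(n)=2n. Since log_9(9) = 1 and f(n) = Θ(n^1), Case 2 applies. T(n) = O(n log n).

Answer: O(n log n)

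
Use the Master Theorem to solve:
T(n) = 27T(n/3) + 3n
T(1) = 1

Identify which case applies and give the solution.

a=27, b=3, f(n)=3n. log_3(27) = 3. Since c=1 < 3, Case 1 applies: T(n) = Θ(n^log_b(a)) = O(n^3).

Answer: O(n^3) - Case 1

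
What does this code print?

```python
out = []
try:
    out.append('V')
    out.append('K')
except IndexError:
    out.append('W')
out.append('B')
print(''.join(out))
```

Execution trace: 'V' (try body) → 'K' (try body, no exception) → 'B' (after the try/except). Output: VKB

Answer: VKB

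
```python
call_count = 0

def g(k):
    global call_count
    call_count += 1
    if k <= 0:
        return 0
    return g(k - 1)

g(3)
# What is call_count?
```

Linear recursion stepping by 1: 4 calls from k=3 down to ≤0.

Answer: 4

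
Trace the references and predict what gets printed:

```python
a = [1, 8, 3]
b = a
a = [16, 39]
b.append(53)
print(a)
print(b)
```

Key concept: rebinding vs mutation: a is rebound to a new list, b still points at the original.
Step by step:
`a = [1, 8, 3]` → a = [1, 8, 3]
`b = a` → b = [1, 8, 3] (same object as a)
`a = [16, 39]` → a = [16, 39]
`b.append(53)` → b = [1, 8, 3, 53]
`print(a)` → prints [16, 39]
`print(b)` → prints [1, 8, 3, 53]

Answer:
[16, 39]
[1, 8, 3, 53]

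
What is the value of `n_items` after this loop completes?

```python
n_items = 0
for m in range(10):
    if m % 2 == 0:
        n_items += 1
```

Count numbers divisible by 2 in range(10)
`n_items` takes the values: 0 → 1 → 2 → 3 → 4 → 5

Answer: 5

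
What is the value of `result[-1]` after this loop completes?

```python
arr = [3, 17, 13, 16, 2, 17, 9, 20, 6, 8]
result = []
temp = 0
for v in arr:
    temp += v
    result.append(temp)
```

Cumulative sum ends at 111
`result` takes the values: [] → [3] → [3, 20] → [3, 20, 33] → [3, 20, 33, 49] → [3, 20, 33, 49, 51] → [3, 20, 33, 49, 51, 68] → [3, 20, 33, 49, 51, 68, 77] → [3, 20, 33, 49, 51, 68, 77, 97] → [3, 20, 33, 49, 51, 68, 77, 97, 103] → [3, 20, 33, 49, 51, 68, 77, 97, 103, 111]
So `result[-1]` = 111

Answer: 111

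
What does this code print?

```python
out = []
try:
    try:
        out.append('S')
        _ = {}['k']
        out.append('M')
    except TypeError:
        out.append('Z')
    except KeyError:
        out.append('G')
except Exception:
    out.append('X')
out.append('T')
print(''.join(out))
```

Execution trace: 'S' (inner try body) → 'G' (inner except KeyError) → 'T' (after the try/except). Output: SGT

Answer: SGT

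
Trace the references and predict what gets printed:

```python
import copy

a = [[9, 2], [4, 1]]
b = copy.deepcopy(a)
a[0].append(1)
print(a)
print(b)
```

Key concept: deep copy is fully independent.
Step by step:
`a = [[9, 2], [4, 1]]` → a = [[9, 2], [4, 1]]
`b = copy.deepcopy(a)` → b = [[9, 2], [4, 1]]
`a[0].append(1)` → a = [[9, 2, 1], [4, 1]]
`print(a)` → prints [[9, 2, 1], [4, 1]]
`print(b)` → prints [[9, 2], [4, 1]]

Answer:
[[9, 2, 1], [4, 1]]
[[9, 2], [4, 1]]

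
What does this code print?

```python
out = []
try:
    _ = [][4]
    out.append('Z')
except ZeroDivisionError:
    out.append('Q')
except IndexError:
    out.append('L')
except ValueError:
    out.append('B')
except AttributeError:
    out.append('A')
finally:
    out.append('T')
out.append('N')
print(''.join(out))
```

Execution trace: 'L' (except IndexError) → 'T' (finally) → 'N' (after the try/except). Output: LTN

Answer: LTN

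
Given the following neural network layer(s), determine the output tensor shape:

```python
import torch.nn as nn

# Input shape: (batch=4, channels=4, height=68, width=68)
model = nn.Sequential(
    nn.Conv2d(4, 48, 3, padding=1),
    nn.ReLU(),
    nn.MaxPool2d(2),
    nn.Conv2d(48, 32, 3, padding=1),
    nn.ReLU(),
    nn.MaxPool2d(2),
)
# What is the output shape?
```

Input: (4, 4, 68, 68) -> after first Conv2d: (4, 48, 68, 68) -> after first MaxPool2d: (4, 48, 34, 34) -> after second Conv2d: (4, 32, 34, 34) -> Output: (4, 32, 17, 17)

Answer: (4, 32, 17, 17)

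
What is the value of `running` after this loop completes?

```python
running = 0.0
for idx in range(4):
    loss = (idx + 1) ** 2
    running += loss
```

Sum of squared losses 1² + 2² + ... + 4²
`running` takes the values: 0.0 → 1.0 → 5.0 → 14.0 → 30.0

Answer: 30.0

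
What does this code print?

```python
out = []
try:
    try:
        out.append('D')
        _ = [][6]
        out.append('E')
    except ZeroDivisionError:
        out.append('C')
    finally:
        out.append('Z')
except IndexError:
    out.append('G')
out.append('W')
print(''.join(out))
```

Execution trace: 'D' (inner try body) → 'Z' (inner finally) → 'G' (outer except IndexError) → 'W' (after the try/except). Output: DZGW

Answer: DZGW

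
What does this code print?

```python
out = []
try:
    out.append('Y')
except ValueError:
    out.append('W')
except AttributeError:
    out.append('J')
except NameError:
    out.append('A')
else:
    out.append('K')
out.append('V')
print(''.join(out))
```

Execution trace: 'Y' (try body, no exception) → 'K' (else) → 'V' (after the try/except). Output: YKV

Answer: YKV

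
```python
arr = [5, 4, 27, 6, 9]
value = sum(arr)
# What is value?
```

Trace:
`arr = [5, 4, 27, 6, 9]` → arr = [5, 4, 27, 6, 9]
`value = sum(arr)` → value = 51
So value = 51

Answer: 51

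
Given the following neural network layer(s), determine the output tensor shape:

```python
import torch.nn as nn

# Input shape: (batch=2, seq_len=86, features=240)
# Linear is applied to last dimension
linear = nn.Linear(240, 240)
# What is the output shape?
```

Input: (2, 86, 240) -> Output: (2, 86, 240)

Answer: (2, 86, 240)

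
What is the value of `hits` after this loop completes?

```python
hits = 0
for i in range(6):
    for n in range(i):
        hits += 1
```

Triangle number: 0+1+2+...+5
`hits` takes the values: 0 → 1 → 2 → 3 → 4 → 5 → 6 → 7 → 8 → 9 → 10 → 11 → 12 → 13 → 14 → 15

Answer: 15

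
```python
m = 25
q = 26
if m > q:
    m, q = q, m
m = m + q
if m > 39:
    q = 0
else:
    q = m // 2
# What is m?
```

Trace:
`m = 25` → m = 25
`q = 26` → q = 26
`if m > q: ...` → m > q is False → no variable changes
`m = m + q` → m = 51
`if m > 39: ...` → m > 39 is True → q = 0
So m = 51

Answer: 51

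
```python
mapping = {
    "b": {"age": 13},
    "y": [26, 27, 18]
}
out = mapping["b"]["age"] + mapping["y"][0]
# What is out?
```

Trace:
`mapping = { ...` → mapping = {'b': {'age': 13}, 'y': [26, 27, 18]}
`out = mapping["b"]["age"] + mapping["y"][0]` → out = 39
So out = 39

Answer: 39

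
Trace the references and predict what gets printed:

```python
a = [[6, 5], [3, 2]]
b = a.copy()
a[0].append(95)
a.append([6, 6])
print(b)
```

Key concept: shallow copy with nested lists.
Step by step:
`a = [[6, 5], [3, 2]]` → a = [[6, 5], [3, 2]]
`b = a.copy()` → b = [[6, 5], [3, 2]]
`a[0].append(95)` → a = [[6, 5, 95], [3, 2]]; b = [[6, 5, 95], [3, 2]]
`a.append([6, 6])` → a = [[6, 5, 95], [3, 2], [6, 6]]
`print(b)` → prints [[6, 5, 95], [3, 2]]

Answer: [[6, 5, 95], [3, 2]]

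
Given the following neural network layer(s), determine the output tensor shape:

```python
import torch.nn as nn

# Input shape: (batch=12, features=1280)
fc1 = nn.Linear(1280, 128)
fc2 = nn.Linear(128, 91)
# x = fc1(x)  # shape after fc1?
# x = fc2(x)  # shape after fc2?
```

Input: (12, 1280) -> after fc1: (12, 128) -> Output: (12, 91)

Answer: (12, 91)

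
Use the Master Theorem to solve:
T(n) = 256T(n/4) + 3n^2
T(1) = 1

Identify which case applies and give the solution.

a=256, b=4, f(n)=3n^2. log_4(256) = 4. Since c=2 < 4, Case 1 applies: T(n) = Θ(n^log_b(a)) = O(n^4).

Answer: O(n^4) - Case 1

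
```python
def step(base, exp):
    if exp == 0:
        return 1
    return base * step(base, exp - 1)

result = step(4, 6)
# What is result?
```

step(4, 6) = 4 * 4 * 4 * 4 * 4 * 4 = 4096

Answer: 4096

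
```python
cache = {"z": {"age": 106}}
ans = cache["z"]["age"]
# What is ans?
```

Trace:
`cache = {"z": {"age": 106}}` → cache = {'z': {'age': 106}}
`ans = cache["z"]["age"]` → ans = 106
So ans = 106

Answer: 106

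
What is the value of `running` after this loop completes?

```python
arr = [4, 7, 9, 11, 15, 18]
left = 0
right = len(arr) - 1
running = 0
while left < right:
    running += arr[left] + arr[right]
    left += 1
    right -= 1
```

Sum of pairs from ends
`running` takes the values: 0 → 22 → 44 → 64

Answer: 64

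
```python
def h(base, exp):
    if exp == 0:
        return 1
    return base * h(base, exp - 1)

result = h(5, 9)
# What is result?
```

h(5, 9) = 5 * 5 * 5 * 5 * 5 * 5 * 5 * 5 * 5 = 1953125

Answer: 1953125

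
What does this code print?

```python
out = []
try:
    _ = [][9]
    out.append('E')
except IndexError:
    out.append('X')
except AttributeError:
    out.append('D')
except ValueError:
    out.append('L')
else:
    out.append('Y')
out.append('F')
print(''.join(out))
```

Execution trace: 'X' (except IndexError) → 'F' (after the try/except). Output: XF

Answer: XF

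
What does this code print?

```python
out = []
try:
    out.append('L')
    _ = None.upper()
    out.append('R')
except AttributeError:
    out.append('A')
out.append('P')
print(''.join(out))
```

Execution trace: 'L' (try body) → 'A' (except AttributeError) → 'P' (after the try/except). Output: LAP

Answer: LAP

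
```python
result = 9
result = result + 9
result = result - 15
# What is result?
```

Trace:
`result = 9` → result = 9
`result = result + 9` → result = 18
`result = result - 15` → result = 3
So result = 3

Answer: 3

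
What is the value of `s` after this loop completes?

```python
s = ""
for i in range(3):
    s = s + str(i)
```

Concatenate digits 0 to 2
`s` takes the values: "" → "0" → "01" → "012"

Answer: "012"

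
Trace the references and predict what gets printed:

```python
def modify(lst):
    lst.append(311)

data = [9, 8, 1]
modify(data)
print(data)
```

Key concept: function modifies passed list.
Step by step:
`data = [9, 8, 1]` → data = [9, 8, 1]
`modify(data)` → data = [9, 8, 1, 311]
`print(data)` → prints [9, 8, 1, 311]

Answer: [9, 8, 1, 311]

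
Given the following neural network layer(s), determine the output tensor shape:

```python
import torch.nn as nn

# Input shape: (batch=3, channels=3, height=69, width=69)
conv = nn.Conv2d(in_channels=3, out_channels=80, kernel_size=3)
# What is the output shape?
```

Input: (3, 3, 69, 69) -> Output: (3, 80, 67, 67)

Answer: (3, 80, 67, 67)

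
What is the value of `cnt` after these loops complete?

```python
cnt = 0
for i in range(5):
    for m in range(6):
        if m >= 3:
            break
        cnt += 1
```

Inner breaks at 3, outer runs 5 times
`cnt` takes the values: 0 → 1 → 2 → 3 → 4 → 5 → 6 → 7 → 8 → 9 → 10 → 11 → 12 → 13 → 14 → 15

Answer: 15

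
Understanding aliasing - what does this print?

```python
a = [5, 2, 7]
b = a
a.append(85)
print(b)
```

Key concept: basic list aliasing.
Step by step:
`a = [5, 2, 7]` → a = [5, 2, 7]
`b = a` → b = [5, 2, 7] (same object as a)
`a.append(85)` → a = [5, 2, 7, 85] (same object as b); b = [5, 2, 7, 85] (same object as a)
`print(b)` → prints [5, 2, 7, 85]

Answer: [5, 2, 7, 85]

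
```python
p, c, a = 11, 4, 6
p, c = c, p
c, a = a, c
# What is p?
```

Trace:
`p, c, a = 11, 4, 6` → p = 11; c = 4; a = 6
`p, c = c, p` → p = 4; c = 11
`c, a = a, c` → c = 6; a = 11
So p = 4

Answer: 4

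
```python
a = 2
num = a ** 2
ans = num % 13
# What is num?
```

Trace:
`a = 2` → a = 2
`num = a ** 2` → num = 4
`ans = num % 13` → ans = 4
So num = 4

Answer: 4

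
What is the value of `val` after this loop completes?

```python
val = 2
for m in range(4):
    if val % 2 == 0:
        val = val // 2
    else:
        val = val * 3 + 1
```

Collatz-style transformation from 2
`val` takes the values: 2 → 1 → 4 → 2 → 1

Answer: 1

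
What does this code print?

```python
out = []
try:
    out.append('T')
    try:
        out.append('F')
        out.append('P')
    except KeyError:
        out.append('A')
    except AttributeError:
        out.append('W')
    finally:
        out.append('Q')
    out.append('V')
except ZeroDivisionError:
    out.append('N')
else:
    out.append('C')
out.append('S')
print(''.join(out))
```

Execution trace: 'T' (try body) → 'F' (inner try body) → 'P' (inner try body, no exception) → 'Q' (inner finally) → 'V' (try body, no exception) → 'C' (else) → 'S' (after the try/except). Output: TFPQVCS

Answer: TFPQVCS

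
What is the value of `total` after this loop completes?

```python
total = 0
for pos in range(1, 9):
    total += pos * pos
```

Sum of squares 1² to 8² = 204
`total` takes the values: 0 → 1 → 5 → 14 → 30 → 55 → 91 → 140 → 204

Answer: 204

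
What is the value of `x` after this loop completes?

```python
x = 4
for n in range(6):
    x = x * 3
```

Multiply by 3, 6 times: 4 * 3^6 = 2916
`x` takes the values: 4 → 12 → 36 → 108 → 324 → 972 → 2916

Answer: 2916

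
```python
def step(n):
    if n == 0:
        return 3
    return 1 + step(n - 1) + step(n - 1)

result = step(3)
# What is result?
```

step(n) = 1 + 2·step(n-1), step(0)=3. Closed form: (3+1)·2^3 - 1 = 31.

Answer: 31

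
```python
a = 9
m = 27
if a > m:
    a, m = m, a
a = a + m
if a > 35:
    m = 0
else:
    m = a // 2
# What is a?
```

Trace:
`a = 9` → a = 9
`m = 27` → m = 27
`if a > m: ...` → a > m is False → no variable changes
`a = a + m` → a = 36
`if a > 35: ...` → a > 35 is True → m = 0
So a = 36

Answer: 36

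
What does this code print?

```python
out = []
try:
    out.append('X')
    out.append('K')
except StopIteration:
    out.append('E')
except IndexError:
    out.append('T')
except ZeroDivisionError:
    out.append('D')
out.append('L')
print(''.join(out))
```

Execution trace: 'X' (try body) → 'K' (try body, no exception) → 'L' (after the try/except). Output: XKL

Answer: XKL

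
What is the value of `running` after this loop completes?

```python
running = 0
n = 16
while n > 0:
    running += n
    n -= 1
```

Sum 16 down to 1
`running` takes the values: 0 → 16 → 31 → 45 → 58 → 70 → 81 → 91 → 100 → 108 → 115 → 121 → 126 → 130 → 133 → 135 → 136

Answer: 136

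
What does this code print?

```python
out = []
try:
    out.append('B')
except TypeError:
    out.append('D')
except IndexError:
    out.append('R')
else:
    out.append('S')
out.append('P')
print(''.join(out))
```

Execution trace: 'B' (try body, no exception) → 'S' (else) → 'P' (after the try/except). Output: BSP

Answer: BSP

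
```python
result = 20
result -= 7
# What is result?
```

Trace:
`result = 20` → result = 20
`result -= 7` → result = 13
So result = 13

Answer: 13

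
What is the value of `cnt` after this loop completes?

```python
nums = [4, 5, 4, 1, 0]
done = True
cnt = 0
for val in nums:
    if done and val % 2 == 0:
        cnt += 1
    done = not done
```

Count even values at even positions
`cnt` takes the values: 0 → 1 → 2 → 3

Answer: 3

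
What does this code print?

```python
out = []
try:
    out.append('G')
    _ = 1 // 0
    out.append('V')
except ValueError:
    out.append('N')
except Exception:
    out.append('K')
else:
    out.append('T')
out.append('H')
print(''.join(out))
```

Execution trace: 'G' (try body) → 'K' (except Exception) → 'H' (after the try/except). Output: GKH

Answer: GKH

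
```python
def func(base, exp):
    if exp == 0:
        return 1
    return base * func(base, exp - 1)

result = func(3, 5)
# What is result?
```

func(3, 5) = 3 * 3 * 3 * 3 * 3 = 243

Answer: 243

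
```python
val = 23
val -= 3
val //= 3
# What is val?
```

Trace:
`val = 23` → val = 23
`val -= 3` → val = 20
`val //= 3` → val = 6
So val = 6

Answer: 6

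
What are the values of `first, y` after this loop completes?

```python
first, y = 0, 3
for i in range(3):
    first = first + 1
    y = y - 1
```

first goes 0→3, y goes 3→0
`first, y` takes the values: (0, 3) → (1, 3) → (1, 2) → (2, 2) → (2, 1) → (3, 1) → (3, 0)

Answer: 3, 0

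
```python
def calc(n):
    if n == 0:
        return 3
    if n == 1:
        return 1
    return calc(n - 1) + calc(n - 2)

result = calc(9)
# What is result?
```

Build up from base cases: calc(0)=3, calc(1)=1, calc(2)=4, calc(3)=5, calc(4)=9, calc(5)=14, calc(6)=23, ..., calc(9)=97

Answer: 97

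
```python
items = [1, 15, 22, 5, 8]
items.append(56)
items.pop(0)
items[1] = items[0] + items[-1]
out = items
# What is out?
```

Trace:
`items = [1, 15, 22, 5, 8]` → items = [1, 15, 22, 5, 8]
`items.append(56)` → items = [1, 15, 22, 5, 8, 56]
`items.pop(0)` → items = [15, 22, 5, 8, 56]
`items[1] = items[0] + items[-1]` → items = [15, 71, 5, 8, 56]
`out = items` → out = [15, 71, 5, 8, 56]
So out = [15, 71, 5, 8, 56]

Answer: [15, 71, 5, 8, 56]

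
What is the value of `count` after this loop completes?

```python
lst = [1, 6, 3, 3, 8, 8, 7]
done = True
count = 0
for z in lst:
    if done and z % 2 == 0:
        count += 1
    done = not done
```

Count even values at even positions
`count` takes the values: 0 → 1

Answer: 1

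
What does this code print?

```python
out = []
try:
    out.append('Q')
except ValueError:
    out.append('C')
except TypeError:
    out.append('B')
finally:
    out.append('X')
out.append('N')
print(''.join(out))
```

Execution trace: 'Q' (try body, no exception) → 'X' (finally) → 'N' (after the try/except). Output: QXN

Answer: QXN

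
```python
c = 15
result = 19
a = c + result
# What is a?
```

Trace:
`c = 15` → c = 15
`result = 19` → result = 19
`a = c + result` → a = 34
So a = 34

Answer: 34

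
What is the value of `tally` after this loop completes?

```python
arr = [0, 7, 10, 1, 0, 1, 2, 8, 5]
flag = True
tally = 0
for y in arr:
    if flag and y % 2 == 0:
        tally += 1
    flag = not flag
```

Count even values at even positions
`tally` takes the values: 0 → 1 → 2 → 3 → 4

Answer: 4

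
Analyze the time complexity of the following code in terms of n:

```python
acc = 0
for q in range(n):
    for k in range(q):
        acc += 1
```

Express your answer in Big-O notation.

Each loop level contributes: n × n. Multiplying the contributions gives O(n^2).

Answer: O(n^2)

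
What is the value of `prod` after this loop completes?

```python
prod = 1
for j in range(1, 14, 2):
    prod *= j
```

Product of 1, 3, 5, ... up to 13
`prod` takes the values: 1 → 3 → 15 → 105 → 945 → 10395 → 135135

Answer: 135135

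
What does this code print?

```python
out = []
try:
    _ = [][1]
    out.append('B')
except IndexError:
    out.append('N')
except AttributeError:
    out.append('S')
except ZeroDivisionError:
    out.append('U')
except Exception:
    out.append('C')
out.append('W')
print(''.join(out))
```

Execution trace: 'N' (except IndexError) → 'W' (after the try/except). Output: NW

Answer: NW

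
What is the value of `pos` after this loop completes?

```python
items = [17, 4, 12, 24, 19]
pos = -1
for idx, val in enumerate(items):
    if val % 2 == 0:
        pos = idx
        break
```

First even number index in [17, 4, 12, 24, 19]
`pos` takes the values: -1 → 1

Answer: 1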